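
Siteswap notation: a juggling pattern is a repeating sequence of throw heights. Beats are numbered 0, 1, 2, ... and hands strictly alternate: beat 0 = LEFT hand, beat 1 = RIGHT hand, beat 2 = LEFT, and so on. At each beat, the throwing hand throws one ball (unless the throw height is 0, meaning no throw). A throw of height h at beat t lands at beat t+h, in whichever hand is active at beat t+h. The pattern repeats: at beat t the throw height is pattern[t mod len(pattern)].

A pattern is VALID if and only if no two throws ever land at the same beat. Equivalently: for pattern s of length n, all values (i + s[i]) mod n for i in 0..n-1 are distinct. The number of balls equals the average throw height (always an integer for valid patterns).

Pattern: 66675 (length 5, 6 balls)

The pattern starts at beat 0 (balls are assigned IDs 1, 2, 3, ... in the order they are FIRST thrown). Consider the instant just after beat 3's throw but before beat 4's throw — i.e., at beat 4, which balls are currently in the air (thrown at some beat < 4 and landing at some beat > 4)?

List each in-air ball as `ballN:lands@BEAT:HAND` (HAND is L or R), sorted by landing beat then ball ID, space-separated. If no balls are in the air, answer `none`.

Answer: ball1:lands@6:L ball2:lands@7:R ball3:lands@8:L ball4:lands@10:L

Derivation:
Beat 0 (L): throw ball1 h=6 -> lands@6:L; in-air after throw: [b1@6:L]
Beat 1 (R): throw ball2 h=6 -> lands@7:R; in-air after throw: [b1@6:L b2@7:R]
Beat 2 (L): throw ball3 h=6 -> lands@8:L; in-air after throw: [b1@6:L b2@7:R b3@8:L]
Beat 3 (R): throw ball4 h=7 -> lands@10:L; in-air after throw: [b1@6:L b2@7:R b3@8:L b4@10:L]
Beat 4 (L): throw ball5 h=5 -> lands@9:R; in-air after throw: [b1@6:L b2@7:R b3@8:L b5@9:R b4@10:L]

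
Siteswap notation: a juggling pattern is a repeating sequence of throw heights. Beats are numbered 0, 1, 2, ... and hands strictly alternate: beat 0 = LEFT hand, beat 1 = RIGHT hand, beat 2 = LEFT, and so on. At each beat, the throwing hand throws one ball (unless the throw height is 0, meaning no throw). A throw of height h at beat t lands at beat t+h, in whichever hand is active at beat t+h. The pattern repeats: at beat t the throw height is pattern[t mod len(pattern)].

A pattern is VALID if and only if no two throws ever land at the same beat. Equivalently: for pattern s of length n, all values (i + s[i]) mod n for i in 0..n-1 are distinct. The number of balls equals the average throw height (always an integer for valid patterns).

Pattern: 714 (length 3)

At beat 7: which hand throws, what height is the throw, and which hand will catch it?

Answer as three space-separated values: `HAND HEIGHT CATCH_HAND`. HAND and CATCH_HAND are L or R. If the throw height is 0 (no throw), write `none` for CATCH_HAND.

Answer: R 1 L

Derivation:
Beat 7: 7 mod 2 = 1, so hand = R
Throw height = pattern[7 mod 3] = pattern[1] = 1
Lands at beat 7+1=8, 8 mod 2 = 0, so catch hand = L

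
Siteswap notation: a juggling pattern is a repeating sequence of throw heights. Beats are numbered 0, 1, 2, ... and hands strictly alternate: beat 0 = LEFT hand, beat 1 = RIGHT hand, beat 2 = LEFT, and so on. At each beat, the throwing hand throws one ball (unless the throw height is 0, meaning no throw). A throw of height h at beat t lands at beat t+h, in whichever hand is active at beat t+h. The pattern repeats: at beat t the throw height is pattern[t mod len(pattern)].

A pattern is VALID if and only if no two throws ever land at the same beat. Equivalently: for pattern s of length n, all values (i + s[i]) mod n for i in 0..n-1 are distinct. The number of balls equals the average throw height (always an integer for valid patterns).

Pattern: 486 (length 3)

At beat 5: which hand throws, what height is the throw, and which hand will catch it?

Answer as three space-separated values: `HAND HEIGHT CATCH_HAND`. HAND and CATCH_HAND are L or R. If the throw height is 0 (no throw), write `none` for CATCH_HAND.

Beat 5: 5 mod 2 = 1, so hand = R
Throw height = pattern[5 mod 3] = pattern[2] = 6
Lands at beat 5+6=11, 11 mod 2 = 1, so catch hand = R

Answer: R 6 R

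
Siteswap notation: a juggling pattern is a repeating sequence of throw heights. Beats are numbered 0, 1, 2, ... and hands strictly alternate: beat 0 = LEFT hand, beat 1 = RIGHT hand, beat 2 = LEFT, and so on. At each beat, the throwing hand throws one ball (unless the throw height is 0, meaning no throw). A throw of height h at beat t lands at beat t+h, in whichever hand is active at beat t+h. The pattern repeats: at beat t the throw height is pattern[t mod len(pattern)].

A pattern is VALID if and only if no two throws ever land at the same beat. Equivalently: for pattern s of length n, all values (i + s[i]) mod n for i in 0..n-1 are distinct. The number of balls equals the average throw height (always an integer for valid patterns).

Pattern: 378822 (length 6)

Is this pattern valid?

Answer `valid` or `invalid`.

Answer: valid

Derivation:
i=0: (i + s[i]) mod n = (0 + 3) mod 6 = 3
i=1: (i + s[i]) mod n = (1 + 7) mod 6 = 2
i=2: (i + s[i]) mod n = (2 + 8) mod 6 = 4
i=3: (i + s[i]) mod n = (3 + 8) mod 6 = 5
i=4: (i + s[i]) mod n = (4 + 2) mod 6 = 0
i=5: (i + s[i]) mod n = (5 + 2) mod 6 = 1
Residues: [3, 2, 4, 5, 0, 1], distinct: True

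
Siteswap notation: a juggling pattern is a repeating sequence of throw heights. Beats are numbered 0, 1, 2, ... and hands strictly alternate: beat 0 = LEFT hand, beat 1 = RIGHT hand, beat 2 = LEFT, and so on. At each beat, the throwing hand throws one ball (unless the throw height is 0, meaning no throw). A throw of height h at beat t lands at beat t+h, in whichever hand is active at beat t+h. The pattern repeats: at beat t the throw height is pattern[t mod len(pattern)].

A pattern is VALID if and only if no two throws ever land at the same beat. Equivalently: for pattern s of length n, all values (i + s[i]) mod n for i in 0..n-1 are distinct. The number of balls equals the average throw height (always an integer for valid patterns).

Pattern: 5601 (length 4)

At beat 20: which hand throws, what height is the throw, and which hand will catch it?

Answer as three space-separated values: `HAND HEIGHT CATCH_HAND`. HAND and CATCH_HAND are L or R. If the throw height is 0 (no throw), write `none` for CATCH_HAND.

Beat 20: 20 mod 2 = 0, so hand = L
Throw height = pattern[20 mod 4] = pattern[0] = 5
Lands at beat 20+5=25, 25 mod 2 = 1, so catch hand = R

Answer: L 5 R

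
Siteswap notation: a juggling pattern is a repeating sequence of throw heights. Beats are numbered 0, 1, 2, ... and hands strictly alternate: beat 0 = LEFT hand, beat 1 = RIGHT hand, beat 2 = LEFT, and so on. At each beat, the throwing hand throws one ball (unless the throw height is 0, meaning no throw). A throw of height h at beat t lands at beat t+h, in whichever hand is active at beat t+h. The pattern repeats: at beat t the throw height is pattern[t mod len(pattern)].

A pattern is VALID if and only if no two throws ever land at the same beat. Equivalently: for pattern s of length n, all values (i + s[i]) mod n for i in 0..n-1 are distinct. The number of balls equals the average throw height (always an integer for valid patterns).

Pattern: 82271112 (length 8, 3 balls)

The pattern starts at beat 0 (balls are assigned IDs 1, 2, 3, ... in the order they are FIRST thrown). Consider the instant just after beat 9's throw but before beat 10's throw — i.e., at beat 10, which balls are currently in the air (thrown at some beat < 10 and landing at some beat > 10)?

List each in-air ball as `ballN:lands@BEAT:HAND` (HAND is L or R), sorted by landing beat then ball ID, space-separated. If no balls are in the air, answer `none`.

Answer: ball3:lands@11:R ball1:lands@16:L

Derivation:
Beat 0 (L): throw ball1 h=8 -> lands@8:L; in-air after throw: [b1@8:L]
Beat 1 (R): throw ball2 h=2 -> lands@3:R; in-air after throw: [b2@3:R b1@8:L]
Beat 2 (L): throw ball3 h=2 -> lands@4:L; in-air after throw: [b2@3:R b3@4:L b1@8:L]
Beat 3 (R): throw ball2 h=7 -> lands@10:L; in-air after throw: [b3@4:L b1@8:L b2@10:L]
Beat 4 (L): throw ball3 h=1 -> lands@5:R; in-air after throw: [b3@5:R b1@8:L b2@10:L]
Beat 5 (R): throw ball3 h=1 -> lands@6:L; in-air after throw: [b3@6:L b1@8:L b2@10:L]
Beat 6 (L): throw ball3 h=1 -> lands@7:R; in-air after throw: [b3@7:R b1@8:L b2@10:L]
Beat 7 (R): throw ball3 h=2 -> lands@9:R; in-air after throw: [b1@8:L b3@9:R b2@10:L]
Beat 8 (L): throw ball1 h=8 -> lands@16:L; in-air after throw: [b3@9:R b2@10:L b1@16:L]
Beat 9 (R): throw ball3 h=2 -> lands@11:R; in-air after throw: [b2@10:L b3@11:R b1@16:L]
Beat 10 (L): throw ball2 h=2 -> lands@12:L; in-air after throw: [b3@11:R b2@12:L b1@16:L]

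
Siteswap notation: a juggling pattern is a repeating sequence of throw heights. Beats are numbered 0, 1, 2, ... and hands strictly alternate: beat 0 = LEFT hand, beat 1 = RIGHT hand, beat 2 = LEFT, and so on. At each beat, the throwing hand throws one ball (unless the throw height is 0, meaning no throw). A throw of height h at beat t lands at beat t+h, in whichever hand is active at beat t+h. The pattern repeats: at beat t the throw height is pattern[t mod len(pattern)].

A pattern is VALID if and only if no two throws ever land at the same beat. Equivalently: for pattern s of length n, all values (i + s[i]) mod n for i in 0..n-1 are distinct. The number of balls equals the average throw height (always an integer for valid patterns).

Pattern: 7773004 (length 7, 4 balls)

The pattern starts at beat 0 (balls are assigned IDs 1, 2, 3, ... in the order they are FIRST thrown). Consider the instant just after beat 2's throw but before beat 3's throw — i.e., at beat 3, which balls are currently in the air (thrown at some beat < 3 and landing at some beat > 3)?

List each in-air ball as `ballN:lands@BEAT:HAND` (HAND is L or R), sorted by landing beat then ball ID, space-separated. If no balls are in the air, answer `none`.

Beat 0 (L): throw ball1 h=7 -> lands@7:R; in-air after throw: [b1@7:R]
Beat 1 (R): throw ball2 h=7 -> lands@8:L; in-air after throw: [b1@7:R b2@8:L]
Beat 2 (L): throw ball3 h=7 -> lands@9:R; in-air after throw: [b1@7:R b2@8:L b3@9:R]
Beat 3 (R): throw ball4 h=3 -> lands@6:L; in-air after throw: [b4@6:L b1@7:R b2@8:L b3@9:R]

Answer: ball1:lands@7:R ball2:lands@8:L ball3:lands@9:R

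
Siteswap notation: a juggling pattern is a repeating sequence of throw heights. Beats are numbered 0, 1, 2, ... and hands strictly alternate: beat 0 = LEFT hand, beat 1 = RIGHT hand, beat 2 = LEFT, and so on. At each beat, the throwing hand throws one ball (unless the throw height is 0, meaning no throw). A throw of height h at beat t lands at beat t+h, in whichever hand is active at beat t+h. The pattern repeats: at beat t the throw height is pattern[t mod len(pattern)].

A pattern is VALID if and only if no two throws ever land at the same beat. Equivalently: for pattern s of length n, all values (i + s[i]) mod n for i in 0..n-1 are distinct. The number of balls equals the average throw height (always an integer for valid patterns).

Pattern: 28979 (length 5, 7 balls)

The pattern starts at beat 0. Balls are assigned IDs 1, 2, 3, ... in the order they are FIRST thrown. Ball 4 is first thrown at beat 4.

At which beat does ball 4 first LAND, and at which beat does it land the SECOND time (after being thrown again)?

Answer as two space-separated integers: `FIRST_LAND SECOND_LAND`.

Answer: 13 20

Derivation:
Beat 0 (L): throw ball1 h=2 -> lands@2:L; in-air after throw: [b1@2:L]
Beat 1 (R): throw ball2 h=8 -> lands@9:R; in-air after throw: [b1@2:L b2@9:R]
Beat 2 (L): throw ball1 h=9 -> lands@11:R; in-air after throw: [b2@9:R b1@11:R]
Beat 3 (R): throw ball3 h=7 -> lands@10:L; in-air after throw: [b2@9:R b3@10:L b1@11:R]
Beat 4 (L): throw ball4 h=9 -> lands@13:R; in-air after throw: [b2@9:R b3@10:L b1@11:R b4@13:R]
Beat 5 (R): throw ball5 h=2 -> lands@7:R; in-air after throw: [b5@7:R b2@9:R b3@10:L b1@11:R b4@13:R]
Beat 6 (L): throw ball6 h=8 -> lands@14:L; in-air after throw: [b5@7:R b2@9:R b3@10:L b1@11:R b4@13:R b6@14:L]
Beat 7 (R): throw ball5 h=9 -> lands@16:L; in-air after throw: [b2@9:R b3@10:L b1@11:R b4@13:R b6@14:L b5@16:L]
Beat 8 (L): throw ball7 h=7 -> lands@15:R; in-air after throw: [b2@9:R b3@10:L b1@11:R b4@13:R b6@14:L b7@15:R b5@16:L]
Beat 9 (R): throw ball2 h=9 -> lands@18:L; in-air after throw: [b3@10:L b1@11:R b4@13:R b6@14:L b7@15:R b5@16:L b2@18:L]
Beat 10 (L): throw ball3 h=2 -> lands@12:L; in-air after throw: [b1@11:R b3@12:L b4@13:R b6@14:L b7@15:R b5@16:L b2@18:L]
Beat 11 (R): throw ball1 h=8 -> lands@19:R; in-air after throw: [b3@12:L b4@13:R b6@14:L b7@15:R b5@16:L b2@18:L b1@19:R]
Beat 12 (L): throw ball3 h=9 -> lands@21:R; in-air after throw: [b4@13:R b6@14:L b7@15:R b5@16:L b2@18:L b1@19:R b3@21:R]
Beat 13 (R): throw ball4 h=7 -> lands@20:L; in-air after throw: [b6@14:L b7@15:R b5@16:L b2@18:L b1@19:R b4@20:L b3@21:R]
Beat 14 (L): throw ball6 h=9 -> lands@23:R; in-air after throw: [b7@15:R b5@16:L b2@18:L b1@19:R b4@20:L b3@21:R b6@23:R]
Beat 15 (R): throw ball7 h=2 -> lands@17:R; in-air after throw: [b5@16:L b7@17:R b2@18:L b1@19:R b4@20:L b3@21:R b6@23:R]
Beat 16 (L): throw ball5 h=8 -> lands@24:L; in-air after throw: [b7@17:R b2@18:L b1@19:R b4@20:L b3@21:R b6@23:R b5@24:L]
Ball 4: thrown@4 h=9 -> first land @13; rethrown@13 h=7 -> second land @20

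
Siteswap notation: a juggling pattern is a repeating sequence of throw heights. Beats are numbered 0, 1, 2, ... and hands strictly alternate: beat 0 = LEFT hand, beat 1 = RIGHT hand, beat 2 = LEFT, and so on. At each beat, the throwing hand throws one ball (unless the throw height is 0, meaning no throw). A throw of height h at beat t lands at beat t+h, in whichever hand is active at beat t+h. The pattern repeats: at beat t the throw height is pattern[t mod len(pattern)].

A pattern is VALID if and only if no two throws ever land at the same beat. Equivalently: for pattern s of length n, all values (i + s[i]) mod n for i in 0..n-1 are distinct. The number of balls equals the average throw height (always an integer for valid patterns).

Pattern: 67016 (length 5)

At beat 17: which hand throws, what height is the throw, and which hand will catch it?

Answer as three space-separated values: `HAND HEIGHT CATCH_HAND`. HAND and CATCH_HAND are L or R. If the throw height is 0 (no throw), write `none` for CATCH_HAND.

Beat 17: 17 mod 2 = 1, so hand = R
Throw height = pattern[17 mod 5] = pattern[2] = 0

Answer: R 0 none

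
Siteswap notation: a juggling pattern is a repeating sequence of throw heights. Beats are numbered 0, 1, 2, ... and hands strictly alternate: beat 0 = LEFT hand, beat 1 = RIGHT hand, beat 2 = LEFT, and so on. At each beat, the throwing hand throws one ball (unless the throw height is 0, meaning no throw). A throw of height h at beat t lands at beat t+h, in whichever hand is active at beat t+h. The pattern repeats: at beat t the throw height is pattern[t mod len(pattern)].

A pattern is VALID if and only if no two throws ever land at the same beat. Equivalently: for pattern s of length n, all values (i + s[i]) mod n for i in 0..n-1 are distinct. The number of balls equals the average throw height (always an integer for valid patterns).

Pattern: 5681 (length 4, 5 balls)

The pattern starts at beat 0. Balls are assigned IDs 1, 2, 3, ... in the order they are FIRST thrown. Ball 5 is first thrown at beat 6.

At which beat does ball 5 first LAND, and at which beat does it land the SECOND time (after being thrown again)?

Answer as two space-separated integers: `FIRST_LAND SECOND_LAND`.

Answer: 14 22

Derivation:
Beat 0 (L): throw ball1 h=5 -> lands@5:R; in-air after throw: [b1@5:R]
Beat 1 (R): throw ball2 h=6 -> lands@7:R; in-air after throw: [b1@5:R b2@7:R]
Beat 2 (L): throw ball3 h=8 -> lands@10:L; in-air after throw: [b1@5:R b2@7:R b3@10:L]
Beat 3 (R): throw ball4 h=1 -> lands@4:L; in-air after throw: [b4@4:L b1@5:R b2@7:R b3@10:L]
Beat 4 (L): throw ball4 h=5 -> lands@9:R; in-air after throw: [b1@5:R b2@7:R b4@9:R b3@10:L]
Beat 5 (R): throw ball1 h=6 -> lands@11:R; in-air after throw: [b2@7:R b4@9:R b3@10:L b1@11:R]
Beat 6 (L): throw ball5 h=8 -> lands@14:L; in-air after throw: [b2@7:R b4@9:R b3@10:L b1@11:R b5@14:L]
Beat 7 (R): throw ball2 h=1 -> lands@8:L; in-air after throw: [b2@8:L b4@9:R b3@10:L b1@11:R b5@14:L]
Beat 8 (L): throw ball2 h=5 -> lands@13:R; in-air after throw: [b4@9:R b3@10:L b1@11:R b2@13:R b5@14:L]
Beat 9 (R): throw ball4 h=6 -> lands@15:R; in-air after throw: [b3@10:L b1@11:R b2@13:R b5@14:L b4@15:R]
Beat 10 (L): throw ball3 h=8 -> lands@18:L; in-air after throw: [b1@11:R b2@13:R b5@14:L b4@15:R b3@18:L]
Beat 11 (R): throw ball1 h=1 -> lands@12:L; in-air after throw: [b1@12:L b2@13:R b5@14:L b4@15:R b3@18:L]
Beat 12 (L): throw ball1 h=5 -> lands@17:R; in-air after throw: [b2@13:R b5@14:L b4@15:R b1@17:R b3@18:L]
Beat 13 (R): throw ball2 h=6 -> lands@19:R; in-air after throw: [b5@14:L b4@15:R b1@17:R b3@18:L b2@19:R]
Beat 14 (L): throw ball5 h=8 -> lands@22:L; in-air after throw: [b4@15:R b1@17:R b3@18:L b2@19:R b5@22:L]
Beat 15 (R): throw ball4 h=1 -> lands@16:L; in-air after throw: [b4@16:L b1@17:R b3@18:L b2@19:R b5@22:L]
Beat 16 (L): throw ball4 h=5 -> lands@21:R; in-air after throw: [b1@17:R b3@18:L b2@19:R b4@21:R b5@22:L]
Beat 17 (R): throw ball1 h=6 -> lands@23:R; in-air after throw: [b3@18:L b2@19:R b4@21:R b5@22:L b1@23:R]
Beat 18 (L): throw ball3 h=8 -> lands@26:L; in-air after throw: [b2@19:R b4@21:R b5@22:L b1@23:R b3@26:L]
Beat 19 (R): throw ball2 h=1 -> lands@20:L; in-air after throw: [b2@20:L b4@21:R b5@22:L b1@23:R b3@26:L]
Ball 5: thrown@6 h=8 -> first land @14; rethrown@14 h=8 -> second land @22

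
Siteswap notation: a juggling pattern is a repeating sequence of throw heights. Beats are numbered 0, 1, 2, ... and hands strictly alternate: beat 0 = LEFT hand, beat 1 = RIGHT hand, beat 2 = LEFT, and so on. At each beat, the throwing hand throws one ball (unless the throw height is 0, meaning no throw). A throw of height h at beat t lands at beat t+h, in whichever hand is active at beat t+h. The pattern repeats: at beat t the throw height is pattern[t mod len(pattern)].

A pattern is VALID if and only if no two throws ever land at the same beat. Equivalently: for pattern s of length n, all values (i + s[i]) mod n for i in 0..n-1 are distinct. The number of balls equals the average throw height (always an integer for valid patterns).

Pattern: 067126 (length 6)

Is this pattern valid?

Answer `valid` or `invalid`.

Answer: invalid

Derivation:
i=0: (i + s[i]) mod n = (0 + 0) mod 6 = 0
i=1: (i + s[i]) mod n = (1 + 6) mod 6 = 1
i=2: (i + s[i]) mod n = (2 + 7) mod 6 = 3
i=3: (i + s[i]) mod n = (3 + 1) mod 6 = 4
i=4: (i + s[i]) mod n = (4 + 2) mod 6 = 0
i=5: (i + s[i]) mod n = (5 + 6) mod 6 = 5
Residues: [0, 1, 3, 4, 0, 5], distinct: False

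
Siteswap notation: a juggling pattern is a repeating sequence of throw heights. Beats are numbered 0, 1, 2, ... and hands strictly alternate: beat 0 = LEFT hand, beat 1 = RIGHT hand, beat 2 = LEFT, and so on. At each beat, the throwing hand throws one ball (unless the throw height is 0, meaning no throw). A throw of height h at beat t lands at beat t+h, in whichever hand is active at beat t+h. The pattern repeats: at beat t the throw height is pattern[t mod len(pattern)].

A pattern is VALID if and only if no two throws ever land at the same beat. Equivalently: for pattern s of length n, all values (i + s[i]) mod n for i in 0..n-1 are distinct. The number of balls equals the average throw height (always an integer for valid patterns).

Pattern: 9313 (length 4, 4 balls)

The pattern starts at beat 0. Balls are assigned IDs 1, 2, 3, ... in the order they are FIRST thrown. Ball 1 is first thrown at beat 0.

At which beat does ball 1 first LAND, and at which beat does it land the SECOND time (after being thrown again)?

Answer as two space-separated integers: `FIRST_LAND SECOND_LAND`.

Beat 0 (L): throw ball1 h=9 -> lands@9:R; in-air after throw: [b1@9:R]
Beat 1 (R): throw ball2 h=3 -> lands@4:L; in-air after throw: [b2@4:L b1@9:R]
Beat 2 (L): throw ball3 h=1 -> lands@3:R; in-air after throw: [b3@3:R b2@4:L b1@9:R]
Beat 3 (R): throw ball3 h=3 -> lands@6:L; in-air after throw: [b2@4:L b3@6:L b1@9:R]
Beat 4 (L): throw ball2 h=9 -> lands@13:R; in-air after throw: [b3@6:L b1@9:R b2@13:R]
Beat 5 (R): throw ball4 h=3 -> lands@8:L; in-air after throw: [b3@6:L b4@8:L b1@9:R b2@13:R]
Beat 6 (L): throw ball3 h=1 -> lands@7:R; in-air after throw: [b3@7:R b4@8:L b1@9:R b2@13:R]
Beat 7 (R): throw ball3 h=3 -> lands@10:L; in-air after throw: [b4@8:L b1@9:R b3@10:L b2@13:R]
Beat 8 (L): throw ball4 h=9 -> lands@17:R; in-air after throw: [b1@9:R b3@10:L b2@13:R b4@17:R]
Beat 9 (R): throw ball1 h=3 -> lands@12:L; in-air after throw: [b3@10:L b1@12:L b2@13:R b4@17:R]
Beat 10 (L): throw ball3 h=1 -> lands@11:R; in-air after throw: [b3@11:R b1@12:L b2@13:R b4@17:R]
Beat 11 (R): throw ball3 h=3 -> lands@14:L; in-air after throw: [b1@12:L b2@13:R b3@14:L b4@17:R]
Beat 12 (L): throw ball1 h=9 -> lands@21:R; in-air after throw: [b2@13:R b3@14:L b4@17:R b1@21:R]
Ball 1: thrown@0 h=9 -> first land @9; rethrown@9 h=3 -> second land @12

Answer: 9 12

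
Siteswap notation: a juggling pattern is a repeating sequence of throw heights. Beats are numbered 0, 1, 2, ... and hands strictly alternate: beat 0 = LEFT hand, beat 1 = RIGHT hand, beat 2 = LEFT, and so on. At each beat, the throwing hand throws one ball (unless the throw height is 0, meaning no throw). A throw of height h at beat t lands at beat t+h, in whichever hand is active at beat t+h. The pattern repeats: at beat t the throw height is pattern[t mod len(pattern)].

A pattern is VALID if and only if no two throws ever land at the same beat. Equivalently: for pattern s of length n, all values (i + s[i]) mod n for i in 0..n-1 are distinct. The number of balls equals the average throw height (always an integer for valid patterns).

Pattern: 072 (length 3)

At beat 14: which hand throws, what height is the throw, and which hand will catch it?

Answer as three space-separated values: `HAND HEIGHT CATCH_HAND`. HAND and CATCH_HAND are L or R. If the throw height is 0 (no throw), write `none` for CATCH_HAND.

Beat 14: 14 mod 2 = 0, so hand = L
Throw height = pattern[14 mod 3] = pattern[2] = 2
Lands at beat 14+2=16, 16 mod 2 = 0, so catch hand = L

Answer: L 2 L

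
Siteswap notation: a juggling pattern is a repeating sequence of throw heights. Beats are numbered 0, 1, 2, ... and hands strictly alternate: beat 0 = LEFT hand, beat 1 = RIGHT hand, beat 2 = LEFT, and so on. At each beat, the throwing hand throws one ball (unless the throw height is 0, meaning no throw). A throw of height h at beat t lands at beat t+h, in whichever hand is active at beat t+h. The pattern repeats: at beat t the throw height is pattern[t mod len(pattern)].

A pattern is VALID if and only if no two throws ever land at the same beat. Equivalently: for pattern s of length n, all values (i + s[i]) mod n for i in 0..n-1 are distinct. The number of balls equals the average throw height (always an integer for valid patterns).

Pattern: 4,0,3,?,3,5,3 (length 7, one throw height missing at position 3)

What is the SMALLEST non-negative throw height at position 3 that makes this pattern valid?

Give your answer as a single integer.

Answer: 3

Derivation:
i=0: (0 + 4) mod 7 = 4
i=1: (1 + 0) mod 7 = 1
i=2: (2 + 3) mod 7 = 5
i=3: s[i]=? (unknown)
i=4: (4 + 3) mod 7 = 0
i=5: (5 + 5) mod 7 = 3
i=6: (6 + 3) mod 7 = 2
Known residues: [0, 1, 2, 3, 4, 5]; need a permutation of 0..6, so missing residue r = 6
Need (3 + s) mod 7 = 6; smallest s = (6 - 3) mod 7 = 3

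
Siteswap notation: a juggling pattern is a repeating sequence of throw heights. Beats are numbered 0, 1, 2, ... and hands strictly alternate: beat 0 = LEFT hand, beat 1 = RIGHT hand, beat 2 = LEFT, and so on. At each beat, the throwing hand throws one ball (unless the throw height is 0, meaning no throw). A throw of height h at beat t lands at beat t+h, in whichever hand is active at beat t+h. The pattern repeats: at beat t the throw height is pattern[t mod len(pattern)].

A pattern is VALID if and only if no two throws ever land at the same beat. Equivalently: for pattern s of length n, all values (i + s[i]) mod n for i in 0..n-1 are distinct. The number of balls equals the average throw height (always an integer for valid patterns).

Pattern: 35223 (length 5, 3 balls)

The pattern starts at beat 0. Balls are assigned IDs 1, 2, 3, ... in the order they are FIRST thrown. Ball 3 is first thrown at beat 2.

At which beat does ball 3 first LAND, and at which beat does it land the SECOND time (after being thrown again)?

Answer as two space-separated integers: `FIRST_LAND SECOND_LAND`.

Answer: 4 7

Derivation:
Beat 0 (L): throw ball1 h=3 -> lands@3:R; in-air after throw: [b1@3:R]
Beat 1 (R): throw ball2 h=5 -> lands@6:L; in-air after throw: [b1@3:R b2@6:L]
Beat 2 (L): throw ball3 h=2 -> lands@4:L; in-air after throw: [b1@3:R b3@4:L b2@6:L]
Beat 3 (R): throw ball1 h=2 -> lands@5:R; in-air after throw: [b3@4:L b1@5:R b2@6:L]
Beat 4 (L): throw ball3 h=3 -> lands@7:R; in-air after throw: [b1@5:R b2@6:L b3@7:R]
Beat 5 (R): throw ball1 h=3 -> lands@8:L; in-air after throw: [b2@6:L b3@7:R b1@8:L]
Beat 6 (L): throw ball2 h=5 -> lands@11:R; in-air after throw: [b3@7:R b1@8:L b2@11:R]
Beat 7 (R): throw ball3 h=2 -> lands@9:R; in-air after throw: [b1@8:L b3@9:R b2@11:R]
Ball 3: thrown@2 h=2 -> first land @4; rethrown@4 h=3 -> second land @7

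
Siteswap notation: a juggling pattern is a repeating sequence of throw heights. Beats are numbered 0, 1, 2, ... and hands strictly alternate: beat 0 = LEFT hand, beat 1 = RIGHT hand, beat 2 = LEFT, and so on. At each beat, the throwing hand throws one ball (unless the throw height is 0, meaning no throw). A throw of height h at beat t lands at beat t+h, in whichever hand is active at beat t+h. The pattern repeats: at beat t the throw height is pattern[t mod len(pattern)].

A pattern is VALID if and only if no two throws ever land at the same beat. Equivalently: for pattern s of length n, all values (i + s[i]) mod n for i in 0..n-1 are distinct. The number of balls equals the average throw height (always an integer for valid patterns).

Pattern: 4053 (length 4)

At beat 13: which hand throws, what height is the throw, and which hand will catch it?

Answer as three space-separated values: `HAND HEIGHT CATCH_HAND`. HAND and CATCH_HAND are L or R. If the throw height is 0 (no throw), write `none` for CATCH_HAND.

Answer: R 0 none

Derivation:
Beat 13: 13 mod 2 = 1, so hand = R
Throw height = pattern[13 mod 4] = pattern[1] = 0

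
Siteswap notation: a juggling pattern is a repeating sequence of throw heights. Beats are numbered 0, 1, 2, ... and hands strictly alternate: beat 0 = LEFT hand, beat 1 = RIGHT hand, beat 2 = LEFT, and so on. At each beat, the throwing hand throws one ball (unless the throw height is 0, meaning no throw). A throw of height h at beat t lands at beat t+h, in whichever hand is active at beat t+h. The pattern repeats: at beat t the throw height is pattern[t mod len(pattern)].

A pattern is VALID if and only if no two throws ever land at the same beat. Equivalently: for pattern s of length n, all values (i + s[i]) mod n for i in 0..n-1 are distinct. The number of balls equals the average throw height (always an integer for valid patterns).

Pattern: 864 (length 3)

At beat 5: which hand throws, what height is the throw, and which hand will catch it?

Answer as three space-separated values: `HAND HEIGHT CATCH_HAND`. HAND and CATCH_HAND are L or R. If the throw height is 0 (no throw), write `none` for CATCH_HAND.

Beat 5: 5 mod 2 = 1, so hand = R
Throw height = pattern[5 mod 3] = pattern[2] = 4
Lands at beat 5+4=9, 9 mod 2 = 1, so catch hand = R

Answer: R 4 R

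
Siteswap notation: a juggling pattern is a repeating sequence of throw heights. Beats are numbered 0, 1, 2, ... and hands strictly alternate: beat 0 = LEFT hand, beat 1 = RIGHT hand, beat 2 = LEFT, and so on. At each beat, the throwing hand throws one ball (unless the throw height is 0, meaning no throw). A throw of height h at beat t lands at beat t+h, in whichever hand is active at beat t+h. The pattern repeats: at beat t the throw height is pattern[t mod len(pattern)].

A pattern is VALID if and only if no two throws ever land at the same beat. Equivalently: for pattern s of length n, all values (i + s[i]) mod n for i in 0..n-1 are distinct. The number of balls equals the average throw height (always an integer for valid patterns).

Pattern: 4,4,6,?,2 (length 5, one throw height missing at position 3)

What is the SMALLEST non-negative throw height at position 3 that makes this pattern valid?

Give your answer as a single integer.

i=0: (0 + 4) mod 5 = 4
i=1: (1 + 4) mod 5 = 0
i=2: (2 + 6) mod 5 = 3
i=3: s[i]=? (unknown)
i=4: (4 + 2) mod 5 = 1
Known residues: [0, 1, 3, 4]; need a permutation of 0..4, so missing residue r = 2
Need (3 + s) mod 5 = 2; smallest s = (2 - 3) mod 5 = 4

Answer: 4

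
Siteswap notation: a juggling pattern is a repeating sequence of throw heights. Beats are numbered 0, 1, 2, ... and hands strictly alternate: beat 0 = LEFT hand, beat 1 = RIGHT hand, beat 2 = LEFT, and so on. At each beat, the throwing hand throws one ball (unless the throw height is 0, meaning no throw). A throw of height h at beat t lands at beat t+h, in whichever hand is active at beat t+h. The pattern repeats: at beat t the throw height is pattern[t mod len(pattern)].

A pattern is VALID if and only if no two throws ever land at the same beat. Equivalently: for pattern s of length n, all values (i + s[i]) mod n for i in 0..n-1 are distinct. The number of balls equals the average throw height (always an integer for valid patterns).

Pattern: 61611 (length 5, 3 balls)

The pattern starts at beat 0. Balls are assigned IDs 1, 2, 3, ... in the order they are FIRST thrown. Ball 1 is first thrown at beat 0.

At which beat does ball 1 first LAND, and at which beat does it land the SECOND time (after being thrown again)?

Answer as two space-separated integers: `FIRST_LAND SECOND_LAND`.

Beat 0 (L): throw ball1 h=6 -> lands@6:L; in-air after throw: [b1@6:L]
Beat 1 (R): throw ball2 h=1 -> lands@2:L; in-air after throw: [b2@2:L b1@6:L]
Beat 2 (L): throw ball2 h=6 -> lands@8:L; in-air after throw: [b1@6:L b2@8:L]
Beat 3 (R): throw ball3 h=1 -> lands@4:L; in-air after throw: [b3@4:L b1@6:L b2@8:L]
Beat 4 (L): throw ball3 h=1 -> lands@5:R; in-air after throw: [b3@5:R b1@6:L b2@8:L]
Beat 5 (R): throw ball3 h=6 -> lands@11:R; in-air after throw: [b1@6:L b2@8:L b3@11:R]
Beat 6 (L): throw ball1 h=1 -> lands@7:R; in-air after throw: [b1@7:R b2@8:L b3@11:R]
Beat 7 (R): throw ball1 h=6 -> lands@13:R; in-air after throw: [b2@8:L b3@11:R b1@13:R]
Ball 1: thrown@0 h=6 -> first land @6; rethrown@6 h=1 -> second land @7

Answer: 6 7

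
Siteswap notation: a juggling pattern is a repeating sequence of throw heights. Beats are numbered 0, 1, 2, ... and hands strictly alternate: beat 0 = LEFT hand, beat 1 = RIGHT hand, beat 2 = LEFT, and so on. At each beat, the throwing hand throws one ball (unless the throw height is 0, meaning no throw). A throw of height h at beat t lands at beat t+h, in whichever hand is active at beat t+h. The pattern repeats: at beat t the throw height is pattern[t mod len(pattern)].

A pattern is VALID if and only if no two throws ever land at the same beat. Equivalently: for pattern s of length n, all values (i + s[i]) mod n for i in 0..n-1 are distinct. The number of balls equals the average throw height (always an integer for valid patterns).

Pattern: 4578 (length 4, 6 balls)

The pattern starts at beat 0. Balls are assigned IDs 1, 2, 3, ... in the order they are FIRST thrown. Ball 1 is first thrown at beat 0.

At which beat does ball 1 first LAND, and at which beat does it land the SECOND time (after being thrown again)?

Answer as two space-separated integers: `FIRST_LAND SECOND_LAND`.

Beat 0 (L): throw ball1 h=4 -> lands@4:L; in-air after throw: [b1@4:L]
Beat 1 (R): throw ball2 h=5 -> lands@6:L; in-air after throw: [b1@4:L b2@6:L]
Beat 2 (L): throw ball3 h=7 -> lands@9:R; in-air after throw: [b1@4:L b2@6:L b3@9:R]
Beat 3 (R): throw ball4 h=8 -> lands@11:R; in-air after throw: [b1@4:L b2@6:L b3@9:R b4@11:R]
Beat 4 (L): throw ball1 h=4 -> lands@8:L; in-air after throw: [b2@6:L b1@8:L b3@9:R b4@11:R]
Beat 5 (R): throw ball5 h=5 -> lands@10:L; in-air after throw: [b2@6:L b1@8:L b3@9:R b5@10:L b4@11:R]
Beat 6 (L): throw ball2 h=7 -> lands@13:R; in-air after throw: [b1@8:L b3@9:R b5@10:L b4@11:R b2@13:R]
Beat 7 (R): throw ball6 h=8 -> lands@15:R; in-air after throw: [b1@8:L b3@9:R b5@10:L b4@11:R b2@13:R b6@15:R]
Beat 8 (L): throw ball1 h=4 -> lands@12:L; in-air after throw: [b3@9:R b5@10:L b4@11:R b1@12:L b2@13:R b6@15:R]
Ball 1: thrown@0 h=4 -> first land @4; rethrown@4 h=4 -> second land @8

Answer: 4 8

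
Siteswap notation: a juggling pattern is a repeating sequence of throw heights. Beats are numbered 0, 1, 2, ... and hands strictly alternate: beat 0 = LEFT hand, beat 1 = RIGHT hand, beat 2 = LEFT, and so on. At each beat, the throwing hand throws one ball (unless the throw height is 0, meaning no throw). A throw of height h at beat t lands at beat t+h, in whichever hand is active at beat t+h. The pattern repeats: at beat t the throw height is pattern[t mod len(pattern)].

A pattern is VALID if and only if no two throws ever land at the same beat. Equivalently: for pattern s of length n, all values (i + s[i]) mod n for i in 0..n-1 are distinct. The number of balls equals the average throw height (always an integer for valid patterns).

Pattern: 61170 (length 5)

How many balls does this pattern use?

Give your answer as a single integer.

Answer: 3

Derivation:
Pattern = [6, 1, 1, 7, 0], length n = 5
  position 0: throw height = 6, running sum = 6
  position 1: throw height = 1, running sum = 7
  position 2: throw height = 1, running sum = 8
  position 3: throw height = 7, running sum = 15
  position 4: throw height = 0, running sum = 15
Total sum = 15; balls = sum / n = 15 / 5 = 3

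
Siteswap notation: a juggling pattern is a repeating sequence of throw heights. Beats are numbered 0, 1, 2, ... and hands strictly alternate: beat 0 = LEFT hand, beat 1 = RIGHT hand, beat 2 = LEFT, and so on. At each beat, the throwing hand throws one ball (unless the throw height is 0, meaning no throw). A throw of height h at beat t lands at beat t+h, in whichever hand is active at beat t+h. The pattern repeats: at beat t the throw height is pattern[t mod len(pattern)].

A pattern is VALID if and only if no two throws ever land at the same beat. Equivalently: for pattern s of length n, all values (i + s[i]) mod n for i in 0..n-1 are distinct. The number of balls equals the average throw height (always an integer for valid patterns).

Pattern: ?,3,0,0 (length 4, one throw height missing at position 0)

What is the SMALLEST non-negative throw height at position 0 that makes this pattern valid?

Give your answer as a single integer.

i=0: s[i]=? (unknown)
i=1: (1 + 3) mod 4 = 0
i=2: (2 + 0) mod 4 = 2
i=3: (3 + 0) mod 4 = 3
Known residues: [0, 2, 3]; need a permutation of 0..3, so missing residue r = 1
Need (0 + s) mod 4 = 1; smallest s = (1 - 0) mod 4 = 1

Answer: 1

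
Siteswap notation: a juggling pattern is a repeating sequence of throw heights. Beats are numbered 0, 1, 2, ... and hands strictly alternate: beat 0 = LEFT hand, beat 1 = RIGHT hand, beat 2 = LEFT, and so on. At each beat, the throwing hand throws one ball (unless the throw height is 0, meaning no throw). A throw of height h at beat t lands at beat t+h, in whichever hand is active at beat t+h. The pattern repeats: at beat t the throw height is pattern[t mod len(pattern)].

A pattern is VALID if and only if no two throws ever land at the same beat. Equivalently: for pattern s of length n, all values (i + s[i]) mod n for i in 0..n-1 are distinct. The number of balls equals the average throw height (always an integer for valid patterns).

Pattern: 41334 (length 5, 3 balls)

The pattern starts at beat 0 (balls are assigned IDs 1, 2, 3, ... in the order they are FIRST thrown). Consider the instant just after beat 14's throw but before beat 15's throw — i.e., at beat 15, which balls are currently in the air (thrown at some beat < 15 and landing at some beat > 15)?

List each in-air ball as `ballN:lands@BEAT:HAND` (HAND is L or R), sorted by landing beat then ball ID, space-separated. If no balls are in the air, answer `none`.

Beat 0 (L): throw ball1 h=4 -> lands@4:L; in-air after throw: [b1@4:L]
Beat 1 (R): throw ball2 h=1 -> lands@2:L; in-air after throw: [b2@2:L b1@4:L]
Beat 2 (L): throw ball2 h=3 -> lands@5:R; in-air after throw: [b1@4:L b2@5:R]
Beat 3 (R): throw ball3 h=3 -> lands@6:L; in-air after throw: [b1@4:L b2@5:R b3@6:L]
Beat 4 (L): throw ball1 h=4 -> lands@8:L; in-air after throw: [b2@5:R b3@6:L b1@8:L]
Beat 5 (R): throw ball2 h=4 -> lands@9:R; in-air after throw: [b3@6:L b1@8:L b2@9:R]
Beat 6 (L): throw ball3 h=1 -> lands@7:R; in-air after throw: [b3@7:R b1@8:L b2@9:R]
Beat 7 (R): throw ball3 h=3 -> lands@10:L; in-air after throw: [b1@8:L b2@9:R b3@10:L]
Beat 8 (L): throw ball1 h=3 -> lands@11:R; in-air after throw: [b2@9:R b3@10:L b1@11:R]
Beat 9 (R): throw ball2 h=4 -> lands@13:R; in-air after throw: [b3@10:L b1@11:R b2@13:R]
Beat 10 (L): throw ball3 h=4 -> lands@14:L; in-air after throw: [b1@11:R b2@13:R b3@14:L]
Beat 11 (R): throw ball1 h=1 -> lands@12:L; in-air after throw: [b1@12:L b2@13:R b3@14:L]
Beat 12 (L): throw ball1 h=3 -> lands@15:R; in-air after throw: [b2@13:R b3@14:L b1@15:R]
Beat 13 (R): throw ball2 h=3 -> lands@16:L; in-air after throw: [b3@14:L b1@15:R b2@16:L]
Beat 14 (L): throw ball3 h=4 -> lands@18:L; in-air after throw: [b1@15:R b2@16:L b3@18:L]
Beat 15 (R): throw ball1 h=4 -> lands@19:R; in-air after throw: [b2@16:L b3@18:L b1@19:R]

Answer: ball2:lands@16:L ball3:lands@18:L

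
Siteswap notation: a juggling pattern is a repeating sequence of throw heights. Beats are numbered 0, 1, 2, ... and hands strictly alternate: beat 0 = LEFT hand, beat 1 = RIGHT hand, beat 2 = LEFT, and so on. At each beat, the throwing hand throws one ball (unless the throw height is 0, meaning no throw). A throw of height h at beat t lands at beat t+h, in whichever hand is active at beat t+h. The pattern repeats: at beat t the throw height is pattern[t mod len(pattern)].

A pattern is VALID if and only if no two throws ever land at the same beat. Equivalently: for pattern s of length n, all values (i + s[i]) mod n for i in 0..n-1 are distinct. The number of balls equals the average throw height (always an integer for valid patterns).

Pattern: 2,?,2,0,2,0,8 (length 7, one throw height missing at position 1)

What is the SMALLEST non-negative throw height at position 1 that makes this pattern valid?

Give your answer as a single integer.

i=0: (0 + 2) mod 7 = 2
i=1: s[i]=? (unknown)
i=2: (2 + 2) mod 7 = 4
i=3: (3 + 0) mod 7 = 3
i=4: (4 + 2) mod 7 = 6
i=5: (5 + 0) mod 7 = 5
i=6: (6 + 8) mod 7 = 0
Known residues: [0, 2, 3, 4, 5, 6]; need a permutation of 0..6, so missing residue r = 1
Need (1 + s) mod 7 = 1; smallest s = (1 - 1) mod 7 = 0

Answer: 0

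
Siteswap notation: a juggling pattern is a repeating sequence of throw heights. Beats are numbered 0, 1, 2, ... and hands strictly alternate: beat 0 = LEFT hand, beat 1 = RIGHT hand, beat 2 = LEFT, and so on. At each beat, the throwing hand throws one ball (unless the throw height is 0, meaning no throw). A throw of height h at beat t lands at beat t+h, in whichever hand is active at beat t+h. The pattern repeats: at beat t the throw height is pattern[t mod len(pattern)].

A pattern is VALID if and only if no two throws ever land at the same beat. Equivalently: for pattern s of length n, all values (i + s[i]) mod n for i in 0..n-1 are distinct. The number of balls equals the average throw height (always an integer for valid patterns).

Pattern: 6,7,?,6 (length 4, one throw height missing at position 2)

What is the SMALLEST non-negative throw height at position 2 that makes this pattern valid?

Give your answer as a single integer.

i=0: (0 + 6) mod 4 = 2
i=1: (1 + 7) mod 4 = 0
i=2: s[i]=? (unknown)
i=3: (3 + 6) mod 4 = 1
Known residues: [0, 1, 2]; need a permutation of 0..3, so missing residue r = 3
Need (2 + s) mod 4 = 3; smallest s = (3 - 2) mod 4 = 1

Answer: 1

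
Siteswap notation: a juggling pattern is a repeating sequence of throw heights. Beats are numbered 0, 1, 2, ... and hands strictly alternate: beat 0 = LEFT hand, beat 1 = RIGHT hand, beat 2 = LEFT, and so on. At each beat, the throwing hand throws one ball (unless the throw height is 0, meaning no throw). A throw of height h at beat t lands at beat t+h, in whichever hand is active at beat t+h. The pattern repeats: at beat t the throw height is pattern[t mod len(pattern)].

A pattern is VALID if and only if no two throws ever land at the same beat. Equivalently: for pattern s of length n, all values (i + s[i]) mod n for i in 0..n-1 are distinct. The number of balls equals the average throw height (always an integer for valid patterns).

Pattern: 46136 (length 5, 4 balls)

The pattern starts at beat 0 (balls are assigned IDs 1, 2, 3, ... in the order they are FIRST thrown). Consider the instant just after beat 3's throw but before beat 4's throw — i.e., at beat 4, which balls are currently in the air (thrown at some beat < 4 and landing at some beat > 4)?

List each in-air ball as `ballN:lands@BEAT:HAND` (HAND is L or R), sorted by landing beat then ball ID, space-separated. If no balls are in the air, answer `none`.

Answer: ball3:lands@6:L ball2:lands@7:R

Derivation:
Beat 0 (L): throw ball1 h=4 -> lands@4:L; in-air after throw: [b1@4:L]
Beat 1 (R): throw ball2 h=6 -> lands@7:R; in-air after throw: [b1@4:L b2@7:R]
Beat 2 (L): throw ball3 h=1 -> lands@3:R; in-air after throw: [b3@3:R b1@4:L b2@7:R]
Beat 3 (R): throw ball3 h=3 -> lands@6:L; in-air after throw: [b1@4:L b3@6:L b2@7:R]
Beat 4 (L): throw ball1 h=6 -> lands@10:L; in-air after throw: [b3@6:L b2@7:R b1@10:L]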